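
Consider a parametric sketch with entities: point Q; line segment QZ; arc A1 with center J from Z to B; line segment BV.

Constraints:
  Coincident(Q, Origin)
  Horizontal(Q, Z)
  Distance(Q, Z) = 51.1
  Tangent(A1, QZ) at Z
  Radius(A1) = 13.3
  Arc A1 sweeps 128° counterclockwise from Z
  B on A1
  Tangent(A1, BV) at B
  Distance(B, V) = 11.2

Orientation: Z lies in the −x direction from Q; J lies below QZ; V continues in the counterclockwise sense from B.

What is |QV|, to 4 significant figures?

62.53

On A1, Z sits at bearing 90° from J; a 128° counterclockwise sweep puts B at bearing 218°, so B = J + 13.3·(cos 218°, sin 218°) = (-61.58, -21.49). The tangent condition forces JB to be normal to BV, so BV runs along (−sin 218°, cos 218°); with |BV| = 11.2, V = (-54.69, -30.31). Then |QV| = |V − Q| = 62.53.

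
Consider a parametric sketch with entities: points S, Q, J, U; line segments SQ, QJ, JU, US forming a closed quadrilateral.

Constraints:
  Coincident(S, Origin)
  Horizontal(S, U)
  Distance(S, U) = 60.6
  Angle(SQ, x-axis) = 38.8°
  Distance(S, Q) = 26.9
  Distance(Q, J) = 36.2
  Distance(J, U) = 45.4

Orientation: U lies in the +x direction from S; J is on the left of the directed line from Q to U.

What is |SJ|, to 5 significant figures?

62.971

Checks: |QJ| = 36.20 ✓; |JU| = 45.40 ✓.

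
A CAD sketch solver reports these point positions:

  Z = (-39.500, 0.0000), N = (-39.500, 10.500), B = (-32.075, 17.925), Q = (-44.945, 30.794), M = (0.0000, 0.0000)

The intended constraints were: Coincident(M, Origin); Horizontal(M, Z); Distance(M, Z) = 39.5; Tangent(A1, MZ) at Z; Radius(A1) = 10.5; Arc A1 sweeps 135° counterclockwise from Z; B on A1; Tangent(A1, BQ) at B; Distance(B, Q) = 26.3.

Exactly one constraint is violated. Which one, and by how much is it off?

Distance(B, Q) = 26.3 — off by 8.10.

M = (0.00, 0.00) ✓; M.y = 0.00, Z.y = 0.00 ✓; |MZ| = 39.50 ✓; ∠(NZ, ZM) = 90.00° ✓; |NZ| = 10.50 ✓; bearing(N→B) − bearing(N→Z) = 135.0° ✓; |NB| = 10.50 ✓; ∠(NB, BQ) = 90.00° ✓; |BQ| = 18.20 ✗.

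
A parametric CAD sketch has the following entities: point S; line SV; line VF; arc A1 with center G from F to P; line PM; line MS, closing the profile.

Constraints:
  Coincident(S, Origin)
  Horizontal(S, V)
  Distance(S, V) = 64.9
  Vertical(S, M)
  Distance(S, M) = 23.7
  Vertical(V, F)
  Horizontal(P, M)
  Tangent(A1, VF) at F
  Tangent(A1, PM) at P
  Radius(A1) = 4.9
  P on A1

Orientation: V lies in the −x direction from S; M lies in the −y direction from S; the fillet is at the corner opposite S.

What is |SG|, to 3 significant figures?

62.9

S is at the origin; S and V share the same y with |SV| = 64.9 and V on the −x side, so V = (-64.9, 0.00). SM is vertical with |SM| = 23.7 and M on the −y side, so M = (0.00, -23.7). The virtual corner opposite S is at (-64.9, -23.7). Tangency of A1 to VF means the radius GF is perpendicular to VF and since A1 is tangent to PM there, GP ⟂ PM, with radius 4.9, so the center G sits 4.9 in from both sides at G = (-60.0, -18.8). Then |SG| = |G − S| = 62.9.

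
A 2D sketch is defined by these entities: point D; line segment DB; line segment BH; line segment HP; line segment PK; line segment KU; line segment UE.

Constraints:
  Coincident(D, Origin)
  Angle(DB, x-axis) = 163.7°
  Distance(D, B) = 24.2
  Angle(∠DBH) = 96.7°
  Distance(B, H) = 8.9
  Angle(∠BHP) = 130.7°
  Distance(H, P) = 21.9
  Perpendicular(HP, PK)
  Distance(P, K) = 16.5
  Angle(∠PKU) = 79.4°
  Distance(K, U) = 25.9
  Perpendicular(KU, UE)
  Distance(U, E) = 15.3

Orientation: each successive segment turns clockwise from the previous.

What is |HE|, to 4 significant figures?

3.386

D is at the origin; DB runs at 163.7° with length 24.2, so B = (-23.23, 6.792). ∠DBH = 96.7° gives BH at 80.40° from the x-axis; with |BH| = 8.9, H = (-21.74, 15.57). ∠BHP = 130.7° gives HP at 31.10° from the x-axis; with |HP| = 21.9, P = (-2.991, 26.88). HP is perpendicular to PK, so PK runs at -58.90°; with |PK| = 16.5, K = (5.532, 12.75). ∠PKU = 79.4° gives KU at -159.5° from the x-axis; with |KU| = 25.9, U = (-18.73, 3.681). KU is perpendicular to UE, so UE runs at 110.5°; with |UE| = 15.3, E = (-24.09, 18.01). Then |HE| = |E − H| = 3.386.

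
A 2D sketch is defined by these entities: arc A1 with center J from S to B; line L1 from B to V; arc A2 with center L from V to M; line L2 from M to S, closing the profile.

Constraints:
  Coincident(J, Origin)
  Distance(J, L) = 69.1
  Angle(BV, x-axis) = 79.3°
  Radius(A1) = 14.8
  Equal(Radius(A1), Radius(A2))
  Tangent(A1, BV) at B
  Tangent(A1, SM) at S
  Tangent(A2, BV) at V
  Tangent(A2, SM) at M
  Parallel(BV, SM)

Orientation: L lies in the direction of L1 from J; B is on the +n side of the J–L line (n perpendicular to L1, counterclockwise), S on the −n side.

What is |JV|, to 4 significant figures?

70.67

The slot axis is L1's direction at 79.3°, so u = (cos 79.3°, sin 79.3°) = (0.1857, 0.9826) and n = (−sin 79.3°, cos 79.3°) = (-0.9826, 0.1857). J is at the origin and L lies 69.1 along u from J, so L = 69.1·u = (12.83, 67.90). Tangency of A1 to both parallel lines with radius 14.8 puts B and S at J ± 14.8·n: B = (-14.54, 2.748), S = (14.54, -2.748). Equal radii place V and M the same way about L: V = L + 14.8·n = (-1.713, 70.65), M = L − 14.8·n = (27.37, 65.15). Then |JV| = |V − J| = 70.67.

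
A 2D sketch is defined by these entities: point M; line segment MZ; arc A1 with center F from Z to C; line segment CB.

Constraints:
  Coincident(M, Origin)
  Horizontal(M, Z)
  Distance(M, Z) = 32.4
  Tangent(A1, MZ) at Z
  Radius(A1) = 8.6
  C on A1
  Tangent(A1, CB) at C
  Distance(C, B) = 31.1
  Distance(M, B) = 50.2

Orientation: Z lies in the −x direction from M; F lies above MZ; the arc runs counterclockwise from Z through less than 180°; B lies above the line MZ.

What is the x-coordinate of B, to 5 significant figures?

-29.354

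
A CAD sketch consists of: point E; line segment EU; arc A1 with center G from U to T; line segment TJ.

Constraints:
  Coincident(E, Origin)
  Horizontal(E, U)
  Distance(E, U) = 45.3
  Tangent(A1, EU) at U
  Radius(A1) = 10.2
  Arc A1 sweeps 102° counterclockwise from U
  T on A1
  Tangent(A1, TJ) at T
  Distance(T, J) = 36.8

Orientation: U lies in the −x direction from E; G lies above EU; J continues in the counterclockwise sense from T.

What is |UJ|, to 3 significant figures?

48.4

E is at the origin; E and U share the same y with |EU| = 45.3 and U on the −x side, so U = (-45.3, 0.00). Since A1 is tangent to EU there, GU ⟂ EU, so G = U + (0, 10.2) = (-45.3, 10.2). On A1, U sits at bearing -90° from G; a 102° counterclockwise sweep puts T at bearing 12°, so T = G + 10.2·(cos 12°, sin 12°) = (-35.3, 12.3). The tangent condition forces GT to be normal to TJ, so TJ runs along (−sin 12°, cos 12°); with |TJ| = 36.8, J = (-43.0, 48.3). Then |UJ| = |J − U| = 48.4.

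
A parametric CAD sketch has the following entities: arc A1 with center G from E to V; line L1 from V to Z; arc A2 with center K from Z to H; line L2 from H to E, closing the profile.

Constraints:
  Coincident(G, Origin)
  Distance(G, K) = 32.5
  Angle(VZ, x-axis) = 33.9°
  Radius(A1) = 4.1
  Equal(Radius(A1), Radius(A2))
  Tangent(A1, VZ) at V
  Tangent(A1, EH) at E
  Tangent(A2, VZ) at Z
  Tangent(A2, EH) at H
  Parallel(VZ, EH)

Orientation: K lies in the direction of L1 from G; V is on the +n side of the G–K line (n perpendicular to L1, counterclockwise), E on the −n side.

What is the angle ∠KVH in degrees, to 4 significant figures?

6.971°

The slot axis is L1's direction at 33.9°, so u = (cos 33.9°, sin 33.9°) = (0.8300, 0.5577) and n = (−sin 33.9°, cos 33.9°) = (-0.5577, 0.8300). G is at the origin and K lies 32.5 along u from G, so K = 32.5·u = (26.98, 18.13). Tangency of A1 to both parallel lines with radius 4.1 puts V and E at G ± 4.1·n: V = (-2.287, 3.403), E = (2.287, -3.403). Equal radii place Z and H the same way about K: Z = K + 4.1·n = (24.69, 21.53), H = K − 4.1·n = (29.26, 14.72). Then cos ∠KVH = VK·VH / (|VK||VH|), giving 6.971°.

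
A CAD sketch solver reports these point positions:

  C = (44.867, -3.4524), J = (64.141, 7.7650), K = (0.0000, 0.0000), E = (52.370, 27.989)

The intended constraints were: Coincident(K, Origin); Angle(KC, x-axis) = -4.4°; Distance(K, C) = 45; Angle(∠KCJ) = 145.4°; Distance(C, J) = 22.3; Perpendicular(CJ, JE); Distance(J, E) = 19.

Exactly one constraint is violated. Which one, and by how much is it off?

Distance(J, E) = 19 — off by 4.40.

K = (0.00, 0.00) ✓; KC at -4.400° ✓; |KC| = 45.00 ✓; ∠KCJ = 145.4° ✓; |CJ| = 22.30 ✓; ∠(CJ, JE) = 90.00° ✓; |JE| = 23.40 ✗.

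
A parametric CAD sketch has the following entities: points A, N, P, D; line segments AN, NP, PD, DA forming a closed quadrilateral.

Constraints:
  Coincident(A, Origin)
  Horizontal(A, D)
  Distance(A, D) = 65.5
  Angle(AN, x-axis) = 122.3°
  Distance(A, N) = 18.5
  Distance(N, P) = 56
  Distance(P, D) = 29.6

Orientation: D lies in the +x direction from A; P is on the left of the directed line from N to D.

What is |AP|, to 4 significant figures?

50.78

A is at the origin; AD is horizontal with |AD| = 65.5 and D in +x, so D = (65.5, 0). AN runs at 122.3° with |AN| = 18.5, so N = (-9.886, 15.64). P is determined by |NP| = 56.0 and |PD| = 29.6 together: it lies at the intersection of circle(N, 56.0) and circle(D, 29.6). With |ND| = 76.99, the foot of the radical line on ND is 53.17 from N and the perpendicular offset is √(56.0² − 53.17²) = 17.57. Taking the left-of-ND solution: P = (45.75, 22.04).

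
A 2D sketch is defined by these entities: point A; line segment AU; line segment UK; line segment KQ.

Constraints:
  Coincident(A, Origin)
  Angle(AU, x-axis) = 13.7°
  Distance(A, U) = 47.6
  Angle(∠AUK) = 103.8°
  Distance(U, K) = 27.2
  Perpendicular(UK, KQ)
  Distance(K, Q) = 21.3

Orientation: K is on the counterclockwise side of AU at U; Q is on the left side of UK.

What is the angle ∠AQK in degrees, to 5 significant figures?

122.88°

∠AUK = 103.8°, so UK runs at 13.7° + (180° − 103.8°) = 89.900° from the x-axis; with |UK| = 27.2, K = U + 27.2·(cos 89.900°, sin 89.900°) = (46.293, 38.473). UK ⟂ KQ; with |KQ| = 21.3 on the left of UK, Q = K + 21.3·(-1.0000, 0.0017453) = (24.993, 38.511). Then cos ∠AQK = QA·QK / (|QA||QK|), giving 122.88°.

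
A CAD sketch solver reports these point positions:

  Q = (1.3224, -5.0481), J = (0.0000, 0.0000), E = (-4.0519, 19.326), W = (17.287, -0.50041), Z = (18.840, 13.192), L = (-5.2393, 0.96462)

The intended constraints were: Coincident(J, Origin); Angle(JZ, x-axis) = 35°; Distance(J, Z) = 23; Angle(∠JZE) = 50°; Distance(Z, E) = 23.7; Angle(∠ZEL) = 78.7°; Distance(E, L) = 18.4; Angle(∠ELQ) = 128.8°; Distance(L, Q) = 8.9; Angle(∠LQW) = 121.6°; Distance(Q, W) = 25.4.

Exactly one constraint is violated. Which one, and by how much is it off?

Distance(Q, W) = 25.4 — off by 8.80.

J = (0.00, 0.00) ✓; JZ at 35.00° ✓; |JZ| = 23.00 ✓; ∠JZE = 50.00° ✓; |ZE| = 23.70 ✓; ∠ZEL = 78.70° ✓; |EL| = 18.40 ✓; ∠ELQ = 128.8° ✓; |LQ| = 8.900 ✓; ∠LQW = 121.6° ✓; |QW| = 16.60 ✗.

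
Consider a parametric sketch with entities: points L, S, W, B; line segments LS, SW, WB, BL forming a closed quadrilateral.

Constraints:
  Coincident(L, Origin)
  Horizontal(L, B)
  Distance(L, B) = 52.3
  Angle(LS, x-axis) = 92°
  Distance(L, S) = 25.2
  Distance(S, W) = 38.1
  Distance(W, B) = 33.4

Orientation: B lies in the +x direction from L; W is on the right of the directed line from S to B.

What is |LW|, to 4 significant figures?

20.81

L is at the origin; L and B share the same y with |LB| = 52.3 and B in +x, so B = (52.3, 0). LS runs at 92.0° with |LS| = 25.2, so S = (-0.8795, 25.18). W is determined by |SW| = 38.1 and |WB| = 33.4 together: it lies at the intersection of circle(S, 38.1) and circle(B, 33.4). With |SB| = 58.84, the foot of the radical line on SB is 32.28 from S and the perpendicular offset is √(38.1² − 32.28²) = 20.24. Taking the right-of-SB solution: W = (19.63, -6.927).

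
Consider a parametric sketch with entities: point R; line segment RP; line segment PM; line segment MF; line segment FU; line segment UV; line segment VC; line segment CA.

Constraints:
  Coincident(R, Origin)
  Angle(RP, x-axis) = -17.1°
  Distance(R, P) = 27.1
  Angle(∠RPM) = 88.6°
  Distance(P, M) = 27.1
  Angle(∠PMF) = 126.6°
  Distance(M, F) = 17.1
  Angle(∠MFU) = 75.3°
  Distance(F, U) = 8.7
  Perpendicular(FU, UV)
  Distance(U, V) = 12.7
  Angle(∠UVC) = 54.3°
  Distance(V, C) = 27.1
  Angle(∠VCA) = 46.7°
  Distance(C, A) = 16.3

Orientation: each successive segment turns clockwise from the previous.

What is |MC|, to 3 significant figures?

26.4

R is at the origin; RP runs at -17.1° with length 27.1, so P = (25.9, -7.97). ∠RPM = 88.6° gives PM at -108° from the x-axis; with |PM| = 27.1, M = (17.3, -33.7). ∠PMF = 126.6° gives MF at -162° from the x-axis; with |MF| = 17.1, F = (1.05, -39.0). ∠MFU = 75.3° gives FU at 93.4° from the x-axis; with |FU| = 8.7, U = (0.533, -30.3). The perpendicularity gives UV at right angles to FU, so UV runs at 3.40°; with |UV| = 12.7, V = (13.2, -29.5). ∠UVC = 54.3° gives VC at -122° from the x-axis; with |VC| = 27.1, C = (-1.27, -52.4). Then |MC| = |C − M| = 26.4.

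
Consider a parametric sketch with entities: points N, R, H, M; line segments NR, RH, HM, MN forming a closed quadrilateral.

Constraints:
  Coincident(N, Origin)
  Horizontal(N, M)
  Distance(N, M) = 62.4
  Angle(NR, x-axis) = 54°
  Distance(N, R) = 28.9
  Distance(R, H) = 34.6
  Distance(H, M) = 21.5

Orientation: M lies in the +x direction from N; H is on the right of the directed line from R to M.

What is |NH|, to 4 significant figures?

40.99

N is at the origin; N and M share the same y with |NM| = 62.4 and M in +x, so M = (62.4, 0). NR runs at 54.0° with |NR| = 28.9, so R = (16.99, 23.38). H is determined by |RH| = 34.6 and |HM| = 21.5 together: it lies at the intersection of circle(R, 34.6) and circle(M, 21.5). With |RM| = 51.08, the foot of the radical line on RM is 32.73 from R and the perpendicular offset is √(34.6² − 32.73²) = 11.21. Taking the right-of-RM solution: H = (40.96, -1.571).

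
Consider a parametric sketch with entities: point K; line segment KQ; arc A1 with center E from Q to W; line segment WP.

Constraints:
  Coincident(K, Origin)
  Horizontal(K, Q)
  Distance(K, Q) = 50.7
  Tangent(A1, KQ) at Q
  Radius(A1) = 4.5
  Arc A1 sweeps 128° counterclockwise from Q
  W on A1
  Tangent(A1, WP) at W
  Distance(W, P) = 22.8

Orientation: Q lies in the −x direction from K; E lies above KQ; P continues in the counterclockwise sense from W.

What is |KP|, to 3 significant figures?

66.2

K is at the origin; KQ is horizontal with |KQ| = 50.7 and Q on the −x side, so Q = (-50.7, 0.00). Since A1 is tangent to KQ there, EQ ⟂ KQ, so E = Q + (0, 4.5) = (-50.7, 4.50). On A1, Q sits at bearing -90° from E; a 128° counterclockwise sweep puts W at bearing 38°, so W = E + 4.5·(cos 38°, sin 38°) = (-47.2, 7.27). The tangent condition forces EW to be normal to WP, so WP runs along (−sin 38°, cos 38°); with |WP| = 22.8, P = (-61.2, 25.2). Then |KP| = |P − K| = 66.2.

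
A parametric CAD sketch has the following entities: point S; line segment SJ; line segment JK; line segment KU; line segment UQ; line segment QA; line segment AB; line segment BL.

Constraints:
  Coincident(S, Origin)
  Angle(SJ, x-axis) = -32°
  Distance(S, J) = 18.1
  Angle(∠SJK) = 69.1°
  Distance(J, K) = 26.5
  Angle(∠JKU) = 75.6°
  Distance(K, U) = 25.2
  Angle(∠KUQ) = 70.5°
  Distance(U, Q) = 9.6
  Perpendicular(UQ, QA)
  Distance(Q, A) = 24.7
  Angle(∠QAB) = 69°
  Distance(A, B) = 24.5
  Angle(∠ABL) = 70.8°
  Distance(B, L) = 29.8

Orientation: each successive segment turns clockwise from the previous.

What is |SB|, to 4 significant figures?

33.71

S is at the origin; SJ runs at -32.0° with length 18.1, so J = (15.35, -9.592). ∠SJK = 69.1° gives JK at -142.9° from the x-axis; with |JK| = 26.5, K = (-5.786, -25.58). ∠JKU = 75.6° gives KU at 112.7° from the x-axis; with |KU| = 25.2, U = (-15.51, -2.329). ∠KUQ = 70.5° gives UQ at 3.200° from the x-axis; with |UQ| = 9.6, Q = (-5.926, -1.793). UQ is perpendicular to QA, so QA runs at -86.80°; with |QA| = 24.7, A = (-4.547, -26.45). ∠QAB = 69.0° gives AB at 162.2° from the x-axis; with |AB| = 24.5, B = (-27.87, -18.96). Then |SB| = |B − S| = 33.71.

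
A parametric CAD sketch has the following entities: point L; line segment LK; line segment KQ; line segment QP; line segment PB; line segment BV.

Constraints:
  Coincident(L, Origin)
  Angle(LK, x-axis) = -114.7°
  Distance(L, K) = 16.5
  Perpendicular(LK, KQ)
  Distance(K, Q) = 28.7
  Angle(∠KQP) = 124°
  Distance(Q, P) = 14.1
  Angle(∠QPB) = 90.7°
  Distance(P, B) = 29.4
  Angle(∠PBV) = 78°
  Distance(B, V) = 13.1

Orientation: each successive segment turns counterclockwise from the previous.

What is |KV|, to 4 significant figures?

17.92

L is at the origin; LK runs at -114.7° with length 16.5, so K = (-6.895, -14.99). The perpendicularity gives KQ at right angles to LK, so KQ runs at -24.70°; with |KQ| = 28.7, Q = (19.18, -26.98). ∠KQP = 124.0° gives QP at 31.30° from the x-axis; with |QP| = 14.1, P = (31.23, -19.66). ∠QPB = 90.7° gives PB at 120.6° from the x-axis; with |PB| = 29.4, B = (16.26, 5.648). ∠PBV = 78.0° gives BV at -137.4° from the x-axis; with |BV| = 13.1, V = (6.619, -3.219). Then |KV| = |V − K| = 17.92.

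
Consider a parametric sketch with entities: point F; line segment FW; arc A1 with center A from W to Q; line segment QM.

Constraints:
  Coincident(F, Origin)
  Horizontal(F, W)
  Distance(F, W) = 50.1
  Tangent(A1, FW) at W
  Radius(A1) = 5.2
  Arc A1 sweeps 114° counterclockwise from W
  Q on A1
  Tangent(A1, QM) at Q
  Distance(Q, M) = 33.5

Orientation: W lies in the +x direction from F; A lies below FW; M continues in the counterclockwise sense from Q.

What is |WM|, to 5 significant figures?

38.944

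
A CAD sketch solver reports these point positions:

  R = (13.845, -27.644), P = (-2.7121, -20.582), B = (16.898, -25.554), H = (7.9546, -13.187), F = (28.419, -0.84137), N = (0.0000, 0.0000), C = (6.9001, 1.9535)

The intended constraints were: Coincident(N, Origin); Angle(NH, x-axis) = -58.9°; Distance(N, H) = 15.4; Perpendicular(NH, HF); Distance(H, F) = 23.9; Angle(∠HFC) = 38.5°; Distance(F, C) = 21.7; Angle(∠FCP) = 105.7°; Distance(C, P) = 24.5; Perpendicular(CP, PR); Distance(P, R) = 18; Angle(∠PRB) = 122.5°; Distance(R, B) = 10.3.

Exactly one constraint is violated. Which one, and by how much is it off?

Distance(R, B) = 10.3 — off by 6.60.

N = (0.00, 0.00) ✓; NH at -58.90° ✓; |NH| = 15.40 ✓; ∠(NH, HF) = 90.00° ✓; |HF| = 23.90 ✓; ∠HFC = 38.50° ✓; |FC| = 21.70 ✓; ∠FCP = 105.7° ✓; |CP| = 24.50 ✓; ∠(CP, PR) = 90.00° ✓; |PR| = 18.00 ✓; ∠PRB = 122.5° ✓; |RB| = 3.700 ✗.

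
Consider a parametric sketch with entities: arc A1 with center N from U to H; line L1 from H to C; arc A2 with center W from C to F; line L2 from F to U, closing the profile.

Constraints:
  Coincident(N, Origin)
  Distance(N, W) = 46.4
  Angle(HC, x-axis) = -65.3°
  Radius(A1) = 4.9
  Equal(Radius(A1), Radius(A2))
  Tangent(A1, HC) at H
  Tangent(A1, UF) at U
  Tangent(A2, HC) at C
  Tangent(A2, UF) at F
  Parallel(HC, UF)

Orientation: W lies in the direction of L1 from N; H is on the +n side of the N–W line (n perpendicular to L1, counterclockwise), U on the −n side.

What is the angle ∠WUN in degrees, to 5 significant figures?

83.972°

N is at the origin and W lies 46.4 along u from N, so W = 46.4·u = (19.389, -42.155). Tangency of A1 to both parallel lines with radius 4.9 puts H and U at N ± 4.9·n: H = (4.4517, 2.0475), U = (-4.4517, -2.0475). Then cos ∠WUN = UW·UN / (|UW||UN|), giving 83.972°.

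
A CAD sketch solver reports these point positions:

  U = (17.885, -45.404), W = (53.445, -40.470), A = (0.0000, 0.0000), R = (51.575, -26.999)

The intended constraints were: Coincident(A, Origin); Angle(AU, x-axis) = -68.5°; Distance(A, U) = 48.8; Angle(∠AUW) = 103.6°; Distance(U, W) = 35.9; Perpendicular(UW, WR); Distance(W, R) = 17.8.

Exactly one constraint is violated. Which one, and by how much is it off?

Distance(W, R) = 17.8 — off by 4.20.

A = (0.00, 0.00) ✓; AU at -68.50° ✓; |AU| = 48.80 ✓; ∠AUW = 103.6° ✓; |UW| = 35.90 ✓; ∠(UW, WR) = 90.00° ✓; |WR| = 13.60 ✗.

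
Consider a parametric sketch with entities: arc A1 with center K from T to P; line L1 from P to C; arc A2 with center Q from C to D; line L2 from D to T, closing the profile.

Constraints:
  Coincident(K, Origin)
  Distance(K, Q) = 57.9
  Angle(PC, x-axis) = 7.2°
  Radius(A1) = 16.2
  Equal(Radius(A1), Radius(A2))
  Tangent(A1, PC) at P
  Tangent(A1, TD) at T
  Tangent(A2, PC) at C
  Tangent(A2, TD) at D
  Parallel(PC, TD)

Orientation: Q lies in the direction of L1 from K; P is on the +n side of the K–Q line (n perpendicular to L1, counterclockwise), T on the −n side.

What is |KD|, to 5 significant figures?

60.124

Tangency of A1 to both parallel lines with radius 16.2 puts P and T at K ± 16.2·n: P = (-2.0304, 16.072), T = (2.0304, -16.072). Equal radii place C and D the same way about Q: C = Q + 16.2·n = (55.413, 23.329), D = Q − 16.2·n = (59.474, -8.8155). Then |KD| = |D − K| = 60.124.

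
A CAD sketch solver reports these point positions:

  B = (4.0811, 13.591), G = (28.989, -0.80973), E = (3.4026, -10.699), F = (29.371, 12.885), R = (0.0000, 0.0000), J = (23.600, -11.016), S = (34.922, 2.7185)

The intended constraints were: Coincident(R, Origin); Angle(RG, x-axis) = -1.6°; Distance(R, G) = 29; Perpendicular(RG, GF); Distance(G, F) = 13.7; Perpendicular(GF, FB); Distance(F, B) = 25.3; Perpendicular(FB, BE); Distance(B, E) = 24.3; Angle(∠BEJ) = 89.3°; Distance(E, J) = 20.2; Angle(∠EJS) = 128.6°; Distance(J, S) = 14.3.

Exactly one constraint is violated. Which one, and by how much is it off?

Distance(J, S) = 14.3 — off by 3.50.

R = (0.00, 0.00) ✓; RG at -1.600° ✓; |RG| = 29.00 ✓; ∠(RG, GF) = 90.00° ✓; |GF| = 13.70 ✓; ∠(GF, FB) = 90.00° ✓; |FB| = 25.30 ✓; ∠(FB, BE) = 90.00° ✓; |BE| = 24.30 ✓; ∠BEJ = 89.30° ✓; |EJ| = 20.20 ✓; ∠EJS = 128.6° ✓; |JS| = 17.80 ✗.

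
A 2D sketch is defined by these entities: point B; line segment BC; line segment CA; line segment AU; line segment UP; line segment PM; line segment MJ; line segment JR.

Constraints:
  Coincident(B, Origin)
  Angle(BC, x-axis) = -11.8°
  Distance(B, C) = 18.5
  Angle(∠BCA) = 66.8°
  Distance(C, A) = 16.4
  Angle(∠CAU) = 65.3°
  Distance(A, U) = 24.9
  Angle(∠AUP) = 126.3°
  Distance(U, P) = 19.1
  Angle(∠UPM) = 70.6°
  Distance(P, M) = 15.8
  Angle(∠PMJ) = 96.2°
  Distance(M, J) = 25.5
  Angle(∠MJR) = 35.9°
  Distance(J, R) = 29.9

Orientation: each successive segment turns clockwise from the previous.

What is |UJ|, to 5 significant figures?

14.244

∠UPM = 70.6° gives PM at -42.800° from the x-axis; with |PM| = 15.8, M = (15.318, 11.075). ∠PMJ = 96.2° gives MJ at -126.60° from the x-axis; with |MJ| = 25.5, J = (0.11438, -9.3966). Then |UJ| = |J − U| = 14.244.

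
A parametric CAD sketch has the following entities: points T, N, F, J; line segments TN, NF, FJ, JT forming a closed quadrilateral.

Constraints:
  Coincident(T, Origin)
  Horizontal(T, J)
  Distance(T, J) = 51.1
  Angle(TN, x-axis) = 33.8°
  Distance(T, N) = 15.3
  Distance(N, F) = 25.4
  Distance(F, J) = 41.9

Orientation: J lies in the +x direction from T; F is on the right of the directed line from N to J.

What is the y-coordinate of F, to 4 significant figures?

-16.89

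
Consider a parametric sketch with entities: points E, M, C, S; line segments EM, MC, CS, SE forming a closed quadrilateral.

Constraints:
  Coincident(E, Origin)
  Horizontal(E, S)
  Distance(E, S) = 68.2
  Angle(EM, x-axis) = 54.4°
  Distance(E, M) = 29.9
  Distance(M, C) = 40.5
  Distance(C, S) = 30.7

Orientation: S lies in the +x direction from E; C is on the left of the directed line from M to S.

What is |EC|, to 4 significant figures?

64.46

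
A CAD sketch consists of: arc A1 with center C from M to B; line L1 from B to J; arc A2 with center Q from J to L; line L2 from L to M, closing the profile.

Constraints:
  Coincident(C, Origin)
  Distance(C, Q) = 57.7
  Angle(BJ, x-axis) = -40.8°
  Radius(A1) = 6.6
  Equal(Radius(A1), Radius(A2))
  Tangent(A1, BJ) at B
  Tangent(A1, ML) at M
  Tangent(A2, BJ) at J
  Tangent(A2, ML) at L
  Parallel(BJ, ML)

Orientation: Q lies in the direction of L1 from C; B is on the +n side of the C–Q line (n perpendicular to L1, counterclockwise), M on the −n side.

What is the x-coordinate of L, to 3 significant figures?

39.4

The slot axis is L1's direction at -40.8°, so u = (cos -40.8°, sin -40.8°) = (0.757, -0.653) and n = (−sin -40.8°, cos -40.8°) = (0.653, 0.757). C is at the origin and Q lies 57.7 along u from C, so Q = 57.7·u = (43.7, -37.7). Tangency of A1 to both parallel lines with radius 6.6 puts B and M at C ± 6.6·n: B = (4.31, 5.00), M = (-4.31, -5.00). Equal radii place J and L the same way about Q: J = Q + 6.6·n = (48.0, -32.7), L = Q − 6.6·n = (39.4, -42.7). So L.x = 39.4.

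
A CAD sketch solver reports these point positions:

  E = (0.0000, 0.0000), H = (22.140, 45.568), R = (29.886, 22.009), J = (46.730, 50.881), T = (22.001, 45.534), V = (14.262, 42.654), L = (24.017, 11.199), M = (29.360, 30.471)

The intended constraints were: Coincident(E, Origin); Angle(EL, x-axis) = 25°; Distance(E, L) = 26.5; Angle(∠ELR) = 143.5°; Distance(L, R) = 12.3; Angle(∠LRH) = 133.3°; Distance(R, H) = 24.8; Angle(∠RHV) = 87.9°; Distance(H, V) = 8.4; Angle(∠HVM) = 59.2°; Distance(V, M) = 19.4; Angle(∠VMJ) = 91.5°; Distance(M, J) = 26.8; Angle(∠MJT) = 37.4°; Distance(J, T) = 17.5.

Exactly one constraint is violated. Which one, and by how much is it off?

Distance(J, T) = 17.5 — off by 7.80.

E = (0.00, 0.00) ✓; EL at 25.00° ✓; |EL| = 26.50 ✓; ∠ELR = 143.5° ✓; |LR| = 12.30 ✓; ∠LRH = 133.3° ✓; |RH| = 24.80 ✓; ∠RHV = 87.90° ✓; |HV| = 8.400 ✓; ∠HVM = 59.20° ✓; |VM| = 19.40 ✓; ∠VMJ = 91.50° ✓; |MJ| = 26.80 ✓; ∠MJT = 37.40° ✓; |JT| = 25.30 ✗.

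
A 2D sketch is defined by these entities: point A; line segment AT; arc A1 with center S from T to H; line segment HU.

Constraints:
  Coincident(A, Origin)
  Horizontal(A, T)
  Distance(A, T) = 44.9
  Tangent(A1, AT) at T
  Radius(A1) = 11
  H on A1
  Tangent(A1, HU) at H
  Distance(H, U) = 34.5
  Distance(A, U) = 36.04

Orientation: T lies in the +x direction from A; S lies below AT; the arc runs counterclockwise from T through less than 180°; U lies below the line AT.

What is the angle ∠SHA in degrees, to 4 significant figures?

151.2°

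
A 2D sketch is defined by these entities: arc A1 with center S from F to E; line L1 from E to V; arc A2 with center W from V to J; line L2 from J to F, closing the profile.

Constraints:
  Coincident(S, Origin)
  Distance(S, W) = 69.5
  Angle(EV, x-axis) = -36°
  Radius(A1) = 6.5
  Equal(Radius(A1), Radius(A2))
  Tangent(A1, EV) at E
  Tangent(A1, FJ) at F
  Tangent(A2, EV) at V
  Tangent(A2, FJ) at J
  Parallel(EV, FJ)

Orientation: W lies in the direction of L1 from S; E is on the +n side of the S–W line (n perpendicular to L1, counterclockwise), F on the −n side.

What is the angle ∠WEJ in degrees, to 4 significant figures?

5.252°

The slot axis is L1's direction at -36.0°, so u = (cos -36.0°, sin -36.0°) = (0.8090, -0.5878) and n = (−sin -36.0°, cos -36.0°) = (0.5878, 0.8090). S is at the origin and W lies 69.5 along u from S, so W = 69.5·u = (56.23, -40.85). Tangency of A1 to both parallel lines with radius 6.5 puts E and F at S ± 6.5·n: E = (3.821, 5.259), F = (-3.821, -5.259). Equal radii place V and J the same way about W: V = W + 6.5·n = (60.05, -35.59), J = W − 6.5·n = (52.41, -46.11). Then cos ∠WEJ = EW·EJ / (|EW||EJ|), giving 5.252°.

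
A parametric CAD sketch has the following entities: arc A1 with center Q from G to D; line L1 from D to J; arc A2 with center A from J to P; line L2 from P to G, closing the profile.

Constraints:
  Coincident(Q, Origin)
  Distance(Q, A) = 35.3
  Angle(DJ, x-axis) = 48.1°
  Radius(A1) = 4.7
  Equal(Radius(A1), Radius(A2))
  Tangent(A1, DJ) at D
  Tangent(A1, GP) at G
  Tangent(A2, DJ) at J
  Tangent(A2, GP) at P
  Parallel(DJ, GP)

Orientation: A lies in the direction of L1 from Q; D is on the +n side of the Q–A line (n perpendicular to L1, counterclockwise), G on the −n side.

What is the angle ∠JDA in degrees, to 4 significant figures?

7.584°

The slot axis is L1's direction at 48.1°, so u = (cos 48.1°, sin 48.1°) = (0.6678, 0.7443) and n = (−sin 48.1°, cos 48.1°) = (-0.7443, 0.6678). Q is at the origin and A lies 35.3 along u from Q, so A = 35.3·u = (23.57, 26.27). Tangency of A1 to both parallel lines with radius 4.7 puts D and G at Q ± 4.7·n: D = (-3.498, 3.139), G = (3.498, -3.139). Equal radii place J and P the same way about A: J = A + 4.7·n = (20.08, 29.41), P = A − 4.7·n = (27.07, 23.14). Then cos ∠JDA = DJ·DA / (|DJ||DA|), giving 7.584°.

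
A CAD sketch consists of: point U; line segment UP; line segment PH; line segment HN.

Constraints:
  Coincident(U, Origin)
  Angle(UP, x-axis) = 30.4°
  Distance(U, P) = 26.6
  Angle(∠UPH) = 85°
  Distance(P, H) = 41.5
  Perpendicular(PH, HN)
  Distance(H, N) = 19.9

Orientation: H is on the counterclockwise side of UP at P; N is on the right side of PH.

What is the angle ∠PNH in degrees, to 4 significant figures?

64.38°

∠UPH = 85.0°, so PH runs at 30.4° + (180° − 85.0°) = 125.4° from the x-axis; with |PH| = 41.5, H = P + 41.5·(cos 125.4°, sin 125.4°) = (-1.097, 47.29). The perpendicularity gives HN at right angles to PH; with |HN| = 19.9 on the right of PH, N = H + 19.9·(0.8151, 0.5793) = (15.12, 58.82). Then cos ∠PNH = NP·NH / (|NP||NH|), giving 64.38°.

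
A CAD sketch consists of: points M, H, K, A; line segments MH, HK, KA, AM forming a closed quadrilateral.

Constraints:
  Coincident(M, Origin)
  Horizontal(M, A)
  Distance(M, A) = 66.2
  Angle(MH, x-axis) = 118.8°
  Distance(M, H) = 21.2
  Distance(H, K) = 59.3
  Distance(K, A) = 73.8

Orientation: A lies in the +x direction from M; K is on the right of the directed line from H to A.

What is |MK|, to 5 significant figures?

39.256

M is at the origin; M and A share the same y with |MA| = 66.2 and A in +x, so A = (66.2, 0). MH runs at 118.8° with |MH| = 21.2, so H = (-10.213, 18.578). K is determined by |HK| = 59.3 and |KA| = 73.8 together: it lies at the intersection of circle(H, 59.3) and circle(A, 73.8). With |HA| = 78.639, the foot of the radical line on HA is 27.049 from H and the perpendicular offset is √(59.3² − 27.049²) = 52.772. Taking the right-of-HA solution: K = (3.6030, -39.090).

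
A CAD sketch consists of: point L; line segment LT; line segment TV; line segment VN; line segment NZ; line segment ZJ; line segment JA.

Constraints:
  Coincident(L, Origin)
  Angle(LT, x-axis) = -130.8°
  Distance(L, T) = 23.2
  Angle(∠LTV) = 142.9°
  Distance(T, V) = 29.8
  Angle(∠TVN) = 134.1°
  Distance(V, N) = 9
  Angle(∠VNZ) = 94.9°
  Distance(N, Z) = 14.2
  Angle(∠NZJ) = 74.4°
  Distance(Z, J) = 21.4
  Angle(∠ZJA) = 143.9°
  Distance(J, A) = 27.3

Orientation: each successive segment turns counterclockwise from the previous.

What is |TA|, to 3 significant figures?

32.3

L is at the origin; LT runs at -130.8° with length 23.2, so T = (-15.2, -17.6). ∠LTV = 142.9° gives TV at -93.7° from the x-axis; with |TV| = 29.8, V = (-17.1, -47.3). ∠TVN = 134.1° gives VN at -47.8° from the x-axis; with |VN| = 9.0, N = (-11.0, -54.0). ∠VNZ = 94.9° gives NZ at 37.3° from the x-axis; with |NZ| = 14.2, Z = (0.259, -45.4). ∠NZJ = 74.4° gives ZJ at 143° from the x-axis; with |ZJ| = 21.4, J = (-16.8, -32.5). ∠ZJA = 143.9° gives JA at 179° from the x-axis; with |JA| = 27.3, A = (-44.1, -32.0). Then |TA| = |A − T| = 32.3.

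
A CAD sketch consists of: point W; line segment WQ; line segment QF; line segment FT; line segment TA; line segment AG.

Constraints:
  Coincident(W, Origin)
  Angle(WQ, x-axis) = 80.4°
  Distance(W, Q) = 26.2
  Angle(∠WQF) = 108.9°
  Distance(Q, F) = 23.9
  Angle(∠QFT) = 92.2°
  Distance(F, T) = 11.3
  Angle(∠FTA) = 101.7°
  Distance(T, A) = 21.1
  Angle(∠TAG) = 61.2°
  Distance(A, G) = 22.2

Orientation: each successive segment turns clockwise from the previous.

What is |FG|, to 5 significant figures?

15.218

W is at the origin; WQ runs at 80.4° with length 26.2, so Q = (4.3693, 25.833). ∠WQF = 108.9° gives QF at 9.3000° from the x-axis; with |QF| = 23.9, F = (27.955, 29.695). ∠QFT = 92.2° gives FT at -78.500° from the x-axis; with |FT| = 11.3, T = (30.208, 18.622). ∠FTA = 101.7° gives TA at -156.80° from the x-axis; with |TA| = 21.1, A = (10.814, 10.310). ∠TAG = 61.2° gives AG at 84.400° from the x-axis; with |AG| = 22.2, G = (12.981, 32.404). Then |FG| = |G − F| = 15.218.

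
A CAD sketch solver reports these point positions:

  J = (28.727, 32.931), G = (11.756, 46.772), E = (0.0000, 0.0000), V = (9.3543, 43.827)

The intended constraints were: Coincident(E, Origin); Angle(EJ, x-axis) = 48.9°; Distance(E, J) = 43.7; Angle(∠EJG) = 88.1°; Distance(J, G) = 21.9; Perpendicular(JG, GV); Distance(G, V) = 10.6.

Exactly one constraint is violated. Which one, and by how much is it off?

Distance(G, V) = 10.6 — off by 6.80.

E = (0.00, 0.00) ✓; EJ at 48.90° ✓; |EJ| = 43.70 ✓; ∠EJG = 88.10° ✓; |JG| = 21.90 ✓; ∠(JG, GV) = 90.00° ✓; |GV| = 3.800 ✗.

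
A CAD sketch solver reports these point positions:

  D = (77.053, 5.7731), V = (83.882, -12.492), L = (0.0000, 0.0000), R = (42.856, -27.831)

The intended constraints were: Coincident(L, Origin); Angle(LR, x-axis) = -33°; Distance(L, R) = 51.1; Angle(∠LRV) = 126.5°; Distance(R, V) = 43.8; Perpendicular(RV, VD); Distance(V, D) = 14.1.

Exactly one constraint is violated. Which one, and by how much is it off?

Distance(V, D) = 14.1 — off by 5.40.

L = (0.00, 0.00) ✓; LR at -33.00° ✓; |LR| = 51.10 ✓; ∠LRV = 126.5° ✓; |RV| = 43.80 ✓; ∠(RV, VD) = 90.00° ✓; |VD| = 19.50 ✗.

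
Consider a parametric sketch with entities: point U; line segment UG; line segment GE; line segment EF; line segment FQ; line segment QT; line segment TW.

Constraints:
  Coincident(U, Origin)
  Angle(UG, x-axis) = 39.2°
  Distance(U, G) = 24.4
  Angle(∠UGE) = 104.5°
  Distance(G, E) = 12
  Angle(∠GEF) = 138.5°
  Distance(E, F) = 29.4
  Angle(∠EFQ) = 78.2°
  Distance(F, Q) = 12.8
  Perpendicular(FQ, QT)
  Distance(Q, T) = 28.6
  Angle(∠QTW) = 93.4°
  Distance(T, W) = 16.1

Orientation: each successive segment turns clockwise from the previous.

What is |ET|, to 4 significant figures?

6.790

∠EFQ = 78.2° gives FQ at -179.6° from the x-axis; with |FQ| = 12.8, Q = (21.99, -20.51). The perpendicularity gives QT at right angles to FQ, so QT runs at 90.40°; with |QT| = 28.6, T = (21.79, 8.091). Then |ET| = |T − E| = 6.790.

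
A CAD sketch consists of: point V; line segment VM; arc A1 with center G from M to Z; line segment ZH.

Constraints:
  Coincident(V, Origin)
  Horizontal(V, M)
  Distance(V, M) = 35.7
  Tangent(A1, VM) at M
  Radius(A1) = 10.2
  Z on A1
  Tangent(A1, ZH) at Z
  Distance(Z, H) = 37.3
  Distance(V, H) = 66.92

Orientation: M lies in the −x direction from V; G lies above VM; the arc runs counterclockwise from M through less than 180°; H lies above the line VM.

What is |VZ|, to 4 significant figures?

31.44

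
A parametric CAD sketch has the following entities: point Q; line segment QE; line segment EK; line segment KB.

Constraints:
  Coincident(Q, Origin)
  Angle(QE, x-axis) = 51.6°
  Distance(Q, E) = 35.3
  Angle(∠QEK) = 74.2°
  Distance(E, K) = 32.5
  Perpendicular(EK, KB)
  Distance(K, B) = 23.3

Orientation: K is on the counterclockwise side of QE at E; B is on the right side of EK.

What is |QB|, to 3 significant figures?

61.7

Q is at the origin; QE runs at 51.6° with length 35.3, so E = 35.3·(cos 51.6°, sin 51.6°) = (21.9, 27.7). ∠QEK = 74.2°, so EK runs at 51.6° + (180° − 74.2°) = 157° from the x-axis; with |EK| = 32.5, K = E + 32.5·(cos 157°, sin 157°) = (-8.08, 40.2). EK ⟂ KB; with |KB| = 23.3 on the right of EK, B = K + 23.3·(0.384, 0.923) = (0.876, 61.7). Then |QB| = |B − Q| = 61.7.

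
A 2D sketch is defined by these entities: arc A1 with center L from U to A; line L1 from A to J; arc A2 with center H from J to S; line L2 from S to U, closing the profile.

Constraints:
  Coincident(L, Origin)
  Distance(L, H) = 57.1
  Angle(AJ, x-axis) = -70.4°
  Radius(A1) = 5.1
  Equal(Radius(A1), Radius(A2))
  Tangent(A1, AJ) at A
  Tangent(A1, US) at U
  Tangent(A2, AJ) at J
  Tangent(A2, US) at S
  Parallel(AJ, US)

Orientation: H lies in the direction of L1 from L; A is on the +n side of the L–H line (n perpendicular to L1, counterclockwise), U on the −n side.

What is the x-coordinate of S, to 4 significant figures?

14.35

The slot axis is L1's direction at -70.4°, so u = (cos -70.4°, sin -70.4°) = (0.3355, -0.9421) and n = (−sin -70.4°, cos -70.4°) = (0.9421, 0.3355). L is at the origin and H lies 57.1 along u from L, so H = 57.1·u = (19.15, -53.79). Tangency of A1 to both parallel lines with radius 5.1 puts A and U at L ± 5.1·n: A = (4.804, 1.711), U = (-4.804, -1.711). Equal radii place J and S the same way about H: J = H + 5.1·n = (23.96, -52.08), S = H − 5.1·n = (14.35, -55.50). So S.x = 14.35.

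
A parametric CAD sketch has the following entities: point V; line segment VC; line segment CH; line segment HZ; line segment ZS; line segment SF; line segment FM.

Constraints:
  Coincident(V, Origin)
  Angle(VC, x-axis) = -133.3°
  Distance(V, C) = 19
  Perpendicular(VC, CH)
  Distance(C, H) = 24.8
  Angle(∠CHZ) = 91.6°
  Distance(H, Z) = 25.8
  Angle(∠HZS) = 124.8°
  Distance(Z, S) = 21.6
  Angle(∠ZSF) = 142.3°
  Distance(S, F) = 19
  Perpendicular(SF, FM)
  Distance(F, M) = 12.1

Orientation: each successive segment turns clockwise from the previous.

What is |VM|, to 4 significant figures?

12.74

V is at the origin; VC runs at -133.3° with length 19.0, so C = (-13.03, -13.83). VC ⟂ CH, so CH runs at 136.7°; with |CH| = 24.8, H = (-31.08, 3.181). ∠CHZ = 91.6° gives HZ at 48.30° from the x-axis; with |HZ| = 25.8, Z = (-13.92, 22.44). ∠HZS = 124.8° gives ZS at -6.900° from the x-axis; with |ZS| = 21.6, S = (7.527, 19.85). ∠ZSF = 142.3° gives SF at -44.60° from the x-axis; with |SF| = 19.0, F = (21.06, 6.508). The perpendicularity gives FM at right angles to SF, so FM runs at -134.6°; with |FM| = 12.1, M = (12.56, -2.108). Then |VM| = |M − V| = 12.74.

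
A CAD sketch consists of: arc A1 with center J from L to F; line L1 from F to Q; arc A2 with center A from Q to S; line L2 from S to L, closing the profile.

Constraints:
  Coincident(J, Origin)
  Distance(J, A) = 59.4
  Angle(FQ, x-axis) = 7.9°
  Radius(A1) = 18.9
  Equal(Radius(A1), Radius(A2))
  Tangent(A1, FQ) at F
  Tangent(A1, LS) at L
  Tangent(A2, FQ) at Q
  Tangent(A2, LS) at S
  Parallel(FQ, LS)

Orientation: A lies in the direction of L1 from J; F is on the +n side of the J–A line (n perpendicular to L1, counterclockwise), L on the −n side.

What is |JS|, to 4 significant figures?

62.33

The slot axis is L1's direction at 7.9°, so u = (cos 7.9°, sin 7.9°) = (0.9905, 0.1374) and n = (−sin 7.9°, cos 7.9°) = (-0.1374, 0.9905). J is at the origin and A lies 59.4 along u from J, so A = 59.4·u = (58.84, 8.164). Tangency of A1 to both parallel lines with radius 18.9 puts F and L at J ± 18.9·n: F = (-2.598, 18.72), L = (2.598, -18.72). Equal radii place Q and S the same way about A: Q = A + 18.9·n = (56.24, 26.88), S = A − 18.9·n = (61.43, -10.56). Then |JS| = |S − J| = 62.33.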